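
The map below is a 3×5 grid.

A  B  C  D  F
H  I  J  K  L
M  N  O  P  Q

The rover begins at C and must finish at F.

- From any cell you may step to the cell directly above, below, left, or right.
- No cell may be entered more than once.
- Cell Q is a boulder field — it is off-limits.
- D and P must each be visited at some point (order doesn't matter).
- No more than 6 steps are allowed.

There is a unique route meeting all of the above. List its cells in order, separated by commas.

C, J, O, P, K, D, F

The budget equals the shortest possible length, so every move has to be on a shortest route through the required cells.
Route from C: down 2 to O, right 1 to P, up 2 to D, right 1 to F — 6 moves in all.
Check: all required cells visited; 6 ≤ 6 moves.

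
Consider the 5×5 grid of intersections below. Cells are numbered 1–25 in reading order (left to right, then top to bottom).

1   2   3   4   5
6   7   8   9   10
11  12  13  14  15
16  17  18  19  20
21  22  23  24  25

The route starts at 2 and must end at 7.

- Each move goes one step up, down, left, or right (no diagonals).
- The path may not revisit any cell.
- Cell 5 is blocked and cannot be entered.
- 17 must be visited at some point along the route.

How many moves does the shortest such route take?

7

Any route passes through 17 somewhere between 2 and 7. Summing Manhattan distances along the two legs (2 → 17 → 7) gives a lower bound of 3 + 2 = 5 moves.
The shortest route satisfying every rule uses 7 moves: 2 → 1 → 6 → 11 → 16 → 17 → 12 → 7.
The bound of 5 isn't tight here; checking systematically, no route of length 5 through 6 satisfies every constraint, so 7 is the minimum.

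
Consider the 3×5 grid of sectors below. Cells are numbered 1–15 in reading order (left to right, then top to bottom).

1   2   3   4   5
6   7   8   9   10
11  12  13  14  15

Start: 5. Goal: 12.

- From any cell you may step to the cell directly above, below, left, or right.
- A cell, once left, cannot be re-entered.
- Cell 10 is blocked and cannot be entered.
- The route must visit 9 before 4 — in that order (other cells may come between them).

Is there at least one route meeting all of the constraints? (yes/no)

no

Ignoring the required order, 19 revisit-free routes from 5 to 12 pass through all of 9 and 4; the waypoint orders that occur are 4 → 9 (19) — never 9 → 4.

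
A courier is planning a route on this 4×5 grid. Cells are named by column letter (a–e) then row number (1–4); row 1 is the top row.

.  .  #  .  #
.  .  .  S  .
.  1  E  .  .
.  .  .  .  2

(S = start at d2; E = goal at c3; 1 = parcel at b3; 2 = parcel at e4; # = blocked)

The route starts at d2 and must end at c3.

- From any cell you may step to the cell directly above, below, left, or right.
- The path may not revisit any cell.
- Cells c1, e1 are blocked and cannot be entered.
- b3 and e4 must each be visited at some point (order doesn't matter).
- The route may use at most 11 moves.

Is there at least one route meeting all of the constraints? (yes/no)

yes

One route that works: d2 → d3 → e3 → e4 → d4 → c4 → b4 → b3 → c3.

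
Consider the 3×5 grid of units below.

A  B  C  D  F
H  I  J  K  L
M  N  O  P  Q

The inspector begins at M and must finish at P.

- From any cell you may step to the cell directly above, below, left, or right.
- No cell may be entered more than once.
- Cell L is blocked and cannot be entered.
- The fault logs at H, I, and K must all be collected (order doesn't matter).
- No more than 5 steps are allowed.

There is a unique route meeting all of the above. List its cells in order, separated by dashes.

M - H - I - J - K - P

The 5-move cap with required stops at H, I, K leaves no slack for detours.
Route from M: up 1 to H, right 3 to K, down 1 to P — 5 moves in all.
Check: all required cells visited; 5 ≤ 5 moves.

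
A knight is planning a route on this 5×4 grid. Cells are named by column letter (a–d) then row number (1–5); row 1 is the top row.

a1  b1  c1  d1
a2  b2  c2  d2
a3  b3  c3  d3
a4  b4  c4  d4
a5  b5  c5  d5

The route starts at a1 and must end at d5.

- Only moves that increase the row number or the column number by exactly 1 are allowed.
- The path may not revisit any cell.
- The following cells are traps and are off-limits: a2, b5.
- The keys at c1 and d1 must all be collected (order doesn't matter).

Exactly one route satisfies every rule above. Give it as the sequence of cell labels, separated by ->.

Moves only go right or down, so the column and row indices never decrease.
Route from a1: right 3 to d1, down 4 to d5 — 7 moves in all.
Check: all required cells visited.

a1 -> b1 -> c1 -> d1 -> d2 -> d3 -> d4 -> d5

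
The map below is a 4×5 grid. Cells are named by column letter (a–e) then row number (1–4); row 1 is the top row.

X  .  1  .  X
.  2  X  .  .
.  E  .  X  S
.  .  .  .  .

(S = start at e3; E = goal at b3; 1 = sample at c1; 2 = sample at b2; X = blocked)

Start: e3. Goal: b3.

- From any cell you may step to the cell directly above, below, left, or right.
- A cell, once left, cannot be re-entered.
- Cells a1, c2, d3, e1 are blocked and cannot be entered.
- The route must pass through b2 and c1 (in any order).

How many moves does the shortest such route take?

Any route passes through b2 and c1 in some order between e3 and b3. Summing Manhattan distances along each leg and taking the cheapest ordering (e3 → c1 → b2 → b3) gives a lower bound of 4 + 2 + 1 = 7 moves.
A route of 7 moves achieves this: e3 → e2 → d2 → d1 → c1 → b1 → b2 → b3.
Since 7 matches the lower bound, it is optimal.

7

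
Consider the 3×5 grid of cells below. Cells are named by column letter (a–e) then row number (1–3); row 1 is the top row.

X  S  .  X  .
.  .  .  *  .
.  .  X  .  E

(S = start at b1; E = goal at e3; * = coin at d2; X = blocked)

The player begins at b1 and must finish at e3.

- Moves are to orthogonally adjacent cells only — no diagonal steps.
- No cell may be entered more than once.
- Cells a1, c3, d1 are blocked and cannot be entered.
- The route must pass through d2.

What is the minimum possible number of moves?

Any route passes through d2 somewhere between b1 and e3. Summing Manhattan distances along the two legs (b1 → d2 → e3) gives a lower bound of 3 + 2 = 5 moves.
A route of 5 moves achieves this: b1 → b2 → c2 → d2 → d3 → e3.
Since 5 matches the lower bound, it is optimal.

5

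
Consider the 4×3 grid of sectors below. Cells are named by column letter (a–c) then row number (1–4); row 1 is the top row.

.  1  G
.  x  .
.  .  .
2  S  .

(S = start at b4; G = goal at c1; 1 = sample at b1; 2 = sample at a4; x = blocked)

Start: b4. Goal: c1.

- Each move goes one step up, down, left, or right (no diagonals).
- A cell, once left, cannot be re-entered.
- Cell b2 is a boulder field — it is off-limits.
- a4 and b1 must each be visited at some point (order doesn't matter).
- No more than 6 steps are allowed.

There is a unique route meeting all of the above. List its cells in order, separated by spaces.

Any route must reach a4 and b1 and still end at c1 within 6 moves, so the order of the required stops is forced.
Route from b4: left to a4, 3× up (reaching a1), 2× right (reaching c1) — 6 moves in all.
Check: all required cells visited; 6 ≤ 6 moves.

b4 a4 a3 a2 a1 b1 c1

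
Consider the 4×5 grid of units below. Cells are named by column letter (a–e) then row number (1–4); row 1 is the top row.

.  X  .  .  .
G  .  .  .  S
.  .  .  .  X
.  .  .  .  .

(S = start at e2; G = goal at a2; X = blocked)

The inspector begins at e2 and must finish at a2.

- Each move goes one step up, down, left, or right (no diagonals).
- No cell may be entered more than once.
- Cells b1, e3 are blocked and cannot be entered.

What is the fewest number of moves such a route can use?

The Manhattan distance from e2 to a2 is |2−2| + |5−1| = 4, so at least 4 moves are needed.
A route of 4 moves achieves this: e2 → d2 → c2 → b2 → a2.
Since 4 matches the lower bound, it is optimal.

4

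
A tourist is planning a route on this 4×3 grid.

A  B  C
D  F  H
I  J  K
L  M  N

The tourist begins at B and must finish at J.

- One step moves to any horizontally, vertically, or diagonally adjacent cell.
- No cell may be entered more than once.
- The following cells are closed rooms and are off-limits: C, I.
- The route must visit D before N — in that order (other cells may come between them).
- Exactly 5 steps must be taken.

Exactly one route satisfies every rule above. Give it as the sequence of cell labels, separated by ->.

The waypoints must appear in the order D, N, with no cell reused.
Route from B: down-left to D, right to F, down-right to K, down to N, up-left to J — 5 moves in all.
Check: order respected (D at step 1, N at step 4); 5 moves as required.

B -> D -> F -> K -> N -> J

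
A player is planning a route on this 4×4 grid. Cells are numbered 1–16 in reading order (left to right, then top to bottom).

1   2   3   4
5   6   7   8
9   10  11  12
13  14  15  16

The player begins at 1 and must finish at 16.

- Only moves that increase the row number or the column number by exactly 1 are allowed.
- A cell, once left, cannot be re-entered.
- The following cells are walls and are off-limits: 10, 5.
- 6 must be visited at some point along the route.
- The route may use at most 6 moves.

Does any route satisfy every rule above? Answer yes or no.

yes

One route that works: 1 → 2 → 6 → 7 → 11 → 15 → 16.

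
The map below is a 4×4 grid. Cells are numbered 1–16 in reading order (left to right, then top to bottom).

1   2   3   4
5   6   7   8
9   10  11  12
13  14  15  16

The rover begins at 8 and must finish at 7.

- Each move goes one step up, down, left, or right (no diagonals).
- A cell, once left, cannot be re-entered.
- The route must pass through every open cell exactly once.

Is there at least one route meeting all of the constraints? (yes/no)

yes

One route that works: 8 → 4 → 3 → 2 → 1 → 5 → 9 → 13 → 14 → 15 → 16 → 12 → 11 → 10 → 6 → 7.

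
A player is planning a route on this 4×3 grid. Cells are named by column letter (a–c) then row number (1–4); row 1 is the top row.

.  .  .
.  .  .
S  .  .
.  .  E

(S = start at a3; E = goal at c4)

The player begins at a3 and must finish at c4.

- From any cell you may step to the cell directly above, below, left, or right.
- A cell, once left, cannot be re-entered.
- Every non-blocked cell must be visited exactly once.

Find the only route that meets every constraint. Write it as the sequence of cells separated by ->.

Need to visit all 12 open cells exactly once, starting at a3 and ending at c4.
Cell c1 has only two open neighbours (c2 and b1), so the path must pass straight through it: one of those is the cell it's entered from and the other is where it exits.
Route from a3: down to a4, right to b4, 2× up (reaching b2), left to a2, up to a1, 2× right (reaching c1), 3× down (reaching c4) — 11 moves in all.
Check: all 12 open cells covered.

a3 -> a4 -> b4 -> b3 -> b2 -> a2 -> a1 -> b1 -> c1 -> c2 -> c3 -> c4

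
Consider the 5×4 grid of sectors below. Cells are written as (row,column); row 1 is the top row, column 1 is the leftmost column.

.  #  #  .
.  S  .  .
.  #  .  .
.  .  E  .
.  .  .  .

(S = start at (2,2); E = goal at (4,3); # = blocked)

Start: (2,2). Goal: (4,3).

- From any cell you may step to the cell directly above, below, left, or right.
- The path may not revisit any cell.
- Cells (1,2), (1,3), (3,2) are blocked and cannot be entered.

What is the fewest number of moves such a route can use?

3

The Manhattan distance from (2,2) to (4,3) is |2−4| + |2−3| = 3, so at least 3 moves are needed.
A route of 3 moves achieves this: (2,2) → (2,3) → (3,3) → (4,3).
Since 3 matches the lower bound, it is optimal.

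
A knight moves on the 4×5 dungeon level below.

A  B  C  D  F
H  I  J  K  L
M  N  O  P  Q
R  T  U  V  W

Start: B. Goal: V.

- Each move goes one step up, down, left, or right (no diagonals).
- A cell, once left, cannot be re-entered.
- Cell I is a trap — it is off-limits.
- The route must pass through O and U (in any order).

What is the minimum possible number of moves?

5

Any route passes through O and U in some order between B and V. Summing Manhattan distances along each leg and taking the cheapest ordering (B → O → U → V) gives a lower bound of 3 + 1 + 1 = 5 moves.
A route of 5 moves achieves this: B → C → J → O → U → V.
Since 5 matches the lower bound, it is optimal.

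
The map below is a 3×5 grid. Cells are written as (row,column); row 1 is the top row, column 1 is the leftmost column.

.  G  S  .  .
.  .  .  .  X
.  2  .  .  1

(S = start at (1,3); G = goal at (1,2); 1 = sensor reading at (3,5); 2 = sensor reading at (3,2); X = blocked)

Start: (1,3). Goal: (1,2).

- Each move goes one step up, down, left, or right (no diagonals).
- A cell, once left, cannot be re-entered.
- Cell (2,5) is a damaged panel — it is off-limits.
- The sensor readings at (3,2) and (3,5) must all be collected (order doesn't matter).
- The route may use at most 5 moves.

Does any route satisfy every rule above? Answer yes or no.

no

(3,5) must be visited but has only one open neighbour ((3,4)), and it is neither the start nor the goal — the route would have to enter and leave through (3,4), re-entering it.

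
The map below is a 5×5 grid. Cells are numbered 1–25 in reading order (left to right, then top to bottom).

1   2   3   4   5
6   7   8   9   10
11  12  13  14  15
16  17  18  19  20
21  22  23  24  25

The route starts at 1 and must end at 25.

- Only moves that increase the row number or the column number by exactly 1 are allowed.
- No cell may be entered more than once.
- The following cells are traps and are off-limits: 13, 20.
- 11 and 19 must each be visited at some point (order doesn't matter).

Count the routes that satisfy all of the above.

2

A right/down-only route from 1 to 25 makes exactly 4 down-moves and 4 right-moves in some order.
With no other constraints that would be C(8,4) = 70 routes.
A monotone route can only reach the required cells in the order 11, 19, so split there and multiply the segment counts (each segment already excludes blocked cells): 1→11: 1; 11→19: 2; 19→25: 1; product = 2.
That gives 2 routes.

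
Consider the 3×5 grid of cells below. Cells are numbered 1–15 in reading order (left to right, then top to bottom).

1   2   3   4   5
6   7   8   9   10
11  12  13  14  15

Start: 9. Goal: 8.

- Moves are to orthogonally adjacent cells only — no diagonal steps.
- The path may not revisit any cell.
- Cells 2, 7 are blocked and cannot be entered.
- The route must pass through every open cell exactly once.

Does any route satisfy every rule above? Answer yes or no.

no

Cell 1 has only one open neighbour but is neither the start nor the goal, so a Hamiltonian route would have to both enter and leave it through the same neighbour — impossible without revisiting.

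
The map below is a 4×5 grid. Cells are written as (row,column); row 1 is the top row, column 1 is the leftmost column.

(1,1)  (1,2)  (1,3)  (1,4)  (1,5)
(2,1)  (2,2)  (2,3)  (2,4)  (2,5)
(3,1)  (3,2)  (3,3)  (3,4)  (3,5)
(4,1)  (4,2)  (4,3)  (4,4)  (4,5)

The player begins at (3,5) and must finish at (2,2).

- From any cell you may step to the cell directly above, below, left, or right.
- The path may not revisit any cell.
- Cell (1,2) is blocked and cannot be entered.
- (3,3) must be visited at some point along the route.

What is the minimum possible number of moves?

Any route passes through (3,3) somewhere between (3,5) and (2,2). Summing Manhattan distances along the two legs ((3,5) → (3,3) → (2,2)) gives a lower bound of 2 + 2 = 4 moves.
A route of 4 moves achieves this: (3,5) → (3,4) → (3,3) → (2,3) → (2,2).
Since 4 matches the lower bound, it is optimal.

4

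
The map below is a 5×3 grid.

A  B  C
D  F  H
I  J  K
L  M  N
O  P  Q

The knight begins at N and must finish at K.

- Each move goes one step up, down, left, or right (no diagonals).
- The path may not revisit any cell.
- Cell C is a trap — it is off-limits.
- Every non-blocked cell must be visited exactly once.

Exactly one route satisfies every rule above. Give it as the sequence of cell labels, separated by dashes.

Need to visit all 14 open cells exactly once, starting at N and ending at K.
Cell B has only two open neighbours (F and A), so the path must pass straight through it: one of those is the cell it's entered from and the other is where it exits.
Route from N: down to Q, 2× left (reaching O), up to L, right to M, up to J, left to I, 2× up (reaching A), right to B, down to F, right to H, down to K — 13 moves in all.
Check: all 14 open cells covered.

N - Q - P - O - L - M - J - I - D - A - B - F - H - K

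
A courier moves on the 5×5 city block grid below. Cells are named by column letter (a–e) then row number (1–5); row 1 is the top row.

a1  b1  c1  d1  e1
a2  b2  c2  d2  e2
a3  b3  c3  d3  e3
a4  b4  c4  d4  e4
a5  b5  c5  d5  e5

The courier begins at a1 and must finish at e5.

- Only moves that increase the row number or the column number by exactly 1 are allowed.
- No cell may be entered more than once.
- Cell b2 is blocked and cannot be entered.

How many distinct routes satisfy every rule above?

A right/down-only route from a1 to e5 makes exactly 4 down-moves and 4 right-moves in some order.
With no other constraints that would be C(8,4) = 70 routes.
Subtract routes through each blocked cell (inclusion–exclusion for overlaps): − through b2: 40 → 30.
That gives 30 routes.

30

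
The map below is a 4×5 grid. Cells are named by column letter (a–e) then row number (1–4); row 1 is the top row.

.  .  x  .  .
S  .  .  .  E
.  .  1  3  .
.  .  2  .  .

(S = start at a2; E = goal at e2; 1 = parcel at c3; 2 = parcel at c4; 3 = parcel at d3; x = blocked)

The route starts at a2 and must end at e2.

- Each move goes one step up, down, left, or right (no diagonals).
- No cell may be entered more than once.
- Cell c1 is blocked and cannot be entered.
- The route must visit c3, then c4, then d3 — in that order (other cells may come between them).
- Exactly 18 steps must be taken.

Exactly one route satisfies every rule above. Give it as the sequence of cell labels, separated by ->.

a2 -> a1 -> b1 -> b2 -> c2 -> c3 -> b3 -> a3 -> a4 -> b4 -> c4 -> d4 -> e4 -> e3 -> d3 -> d2 -> d1 -> e1 -> e2

The waypoints must appear in the order c3, c4, d3, with no cell reused.
Route from a2: up 1 to a1, right 1 to b1, down 1 to b2, right 1 to c2, down 1 to c3, left 2 to a3, down 1 to a4, right 4 to e4, up 1 to e3, left 1 to d3, up 2 to d1, right 1 to e1, down 1 to e2 — 18 moves in all.
Check: order respected (1 at step 5, 2 at step 10, 3 at step 14); 18 moves as required.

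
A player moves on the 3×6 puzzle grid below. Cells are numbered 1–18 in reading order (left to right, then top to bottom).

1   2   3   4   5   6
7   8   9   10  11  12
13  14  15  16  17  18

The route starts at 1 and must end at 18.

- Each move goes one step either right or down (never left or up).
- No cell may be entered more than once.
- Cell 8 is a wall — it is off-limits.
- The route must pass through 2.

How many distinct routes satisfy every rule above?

10

A right/down-only route from 1 to 18 makes exactly 2 down-moves and 5 right-moves in some order.
With no other constraints that would be C(7,2) = 21 routes.
Split at 2 and multiply the segment counts (each segment already excludes blocked cells): 1→2: 1; 2→18: 10; product = 10.
That gives 10 routes.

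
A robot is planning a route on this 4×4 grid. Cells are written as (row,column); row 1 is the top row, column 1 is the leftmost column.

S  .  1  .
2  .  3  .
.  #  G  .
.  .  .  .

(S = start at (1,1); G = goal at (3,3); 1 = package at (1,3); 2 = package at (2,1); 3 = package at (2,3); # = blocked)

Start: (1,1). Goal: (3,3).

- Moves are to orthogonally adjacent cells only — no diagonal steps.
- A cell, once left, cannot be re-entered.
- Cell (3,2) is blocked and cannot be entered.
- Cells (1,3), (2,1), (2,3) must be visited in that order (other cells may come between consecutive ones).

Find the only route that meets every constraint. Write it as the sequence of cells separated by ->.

(1,1) -> (1,2) -> (1,3) -> (1,4) -> (2,4) -> (3,4) -> (4,4) -> (4,3) -> (4,2) -> (4,1) -> (3,1) -> (2,1) -> (2,2) -> (2,3) -> (3,3)

The waypoints must appear in the order (1,3), (2,1), (2,3), with no cell reused.
Route from (1,1): 3× right (reaching (1,4)), 3× down (reaching (4,4)), 3× left (reaching (4,1)), 2× up (reaching (2,1)), 2× right (reaching (2,3)), down to (3,3) — 14 moves in all.
Check: order respected (1 at step 2, 2 at step 11, 3 at step 13).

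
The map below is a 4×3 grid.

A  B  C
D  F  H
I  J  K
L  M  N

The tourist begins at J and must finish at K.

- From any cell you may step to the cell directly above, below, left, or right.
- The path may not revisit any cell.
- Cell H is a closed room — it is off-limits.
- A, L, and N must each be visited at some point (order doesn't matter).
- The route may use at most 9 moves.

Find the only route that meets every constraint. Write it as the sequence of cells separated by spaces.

The 9-move cap with required stops at A, L, N leaves no slack for detours.
Route from J: 2× up (reaching B), left to A, 3× down (reaching L), 2× right (reaching N), up to K — 9 moves in all.
Check: all required cells visited; 9 ≤ 9 moves.

J F B A D I L M N K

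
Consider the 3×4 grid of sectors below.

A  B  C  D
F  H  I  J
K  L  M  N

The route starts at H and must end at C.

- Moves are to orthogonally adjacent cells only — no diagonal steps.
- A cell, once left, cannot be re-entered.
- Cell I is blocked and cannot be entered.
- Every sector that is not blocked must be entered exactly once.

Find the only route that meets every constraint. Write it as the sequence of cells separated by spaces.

Need to visit all 11 open cells exactly once, starting at H and ending at C.
Route from H: up to B, left to A, 2× down (reaching K), 3× right (reaching N), 2× up (reaching D), left to C — 10 moves in all.
Check: all 11 open cells covered.

H B A F K L M N J D C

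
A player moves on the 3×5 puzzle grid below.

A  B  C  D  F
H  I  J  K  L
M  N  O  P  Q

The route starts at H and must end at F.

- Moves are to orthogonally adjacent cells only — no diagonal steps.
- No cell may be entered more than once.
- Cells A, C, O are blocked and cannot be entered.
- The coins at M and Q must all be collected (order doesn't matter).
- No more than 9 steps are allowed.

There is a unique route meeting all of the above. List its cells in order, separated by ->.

The 9-move cap with required stops at M, Q leaves no slack for detours.
Route from H: down to M, right to N, up to I, 2× right (reaching K), down to P, right to Q, 2× up (reaching F) — 9 moves in all.
Check: all required cells visited; 9 ≤ 9 moves.

H -> M -> N -> I -> J -> K -> P -> Q -> L -> F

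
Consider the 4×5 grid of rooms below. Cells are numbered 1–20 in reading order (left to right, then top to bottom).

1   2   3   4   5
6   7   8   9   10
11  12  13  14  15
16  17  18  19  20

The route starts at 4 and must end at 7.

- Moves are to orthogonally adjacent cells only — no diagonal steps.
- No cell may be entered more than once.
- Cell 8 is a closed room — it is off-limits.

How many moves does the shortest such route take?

3

The Manhattan distance from 4 to 7 is |1−2| + |4−2| = 3, so at least 3 moves are needed.
A route of 3 moves achieves this: 4 → 3 → 2 → 7.
Since 3 matches the lower bound, it is optimal.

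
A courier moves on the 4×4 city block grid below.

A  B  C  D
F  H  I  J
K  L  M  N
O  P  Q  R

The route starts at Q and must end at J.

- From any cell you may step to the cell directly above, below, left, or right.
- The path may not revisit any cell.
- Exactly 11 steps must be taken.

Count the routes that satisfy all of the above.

35

Need simple routes of exactly 11 moves from Q to J (Manhattan distance 3, so 4 moves are spent on a detour and 4 undoing it).
Branch systematically from the start, pruning whenever the remaining move budget drops below the Manhattan distance to J or differs from it in parity. Grouping the completions by first move — via M: 8; via P: 17; via R: 10 — and summing: 8 + 17 + 10 = 35.
That gives 35 routes.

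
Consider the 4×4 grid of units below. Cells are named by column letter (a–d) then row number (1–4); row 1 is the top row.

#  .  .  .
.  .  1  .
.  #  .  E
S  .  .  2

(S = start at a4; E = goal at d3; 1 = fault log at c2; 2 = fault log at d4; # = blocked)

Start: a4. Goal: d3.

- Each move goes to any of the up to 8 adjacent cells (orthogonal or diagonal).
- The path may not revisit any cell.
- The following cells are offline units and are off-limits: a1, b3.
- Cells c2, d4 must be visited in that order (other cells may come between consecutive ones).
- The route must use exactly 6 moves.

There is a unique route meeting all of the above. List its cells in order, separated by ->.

The waypoints must appear in the order c2, d4, with no cell reused.
Route from a4: up 1 to a3, up-right 1 to b2, right 1 to c2, down 1 to c3, down-right 1 to d4, up 1 to d3 — 6 moves in all.
Check: order respected (1 at step 3, 2 at step 5); 6 moves as required.

a4 -> a3 -> b2 -> c2 -> c3 -> d4 -> d3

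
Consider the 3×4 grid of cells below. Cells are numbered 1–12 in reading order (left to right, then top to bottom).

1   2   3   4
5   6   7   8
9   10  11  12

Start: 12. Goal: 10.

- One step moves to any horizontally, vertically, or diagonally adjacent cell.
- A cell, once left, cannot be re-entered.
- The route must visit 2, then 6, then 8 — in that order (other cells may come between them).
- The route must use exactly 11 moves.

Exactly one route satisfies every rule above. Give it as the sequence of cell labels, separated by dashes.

The waypoints must appear in the order 2, 6, 8, with no cell reused.
Route from 12: 2× up-left (reaching 2), left to 1, 2× down (reaching 9), 2× up-right (reaching 3), right to 4, down to 8, down-left to 11, left to 10 — 11 moves in all.
Check: order respected (2 at step 2, 6 at step 6, 8 at step 9); 11 moves as required.

12 - 7 - 2 - 1 - 5 - 9 - 6 - 3 - 4 - 8 - 11 - 10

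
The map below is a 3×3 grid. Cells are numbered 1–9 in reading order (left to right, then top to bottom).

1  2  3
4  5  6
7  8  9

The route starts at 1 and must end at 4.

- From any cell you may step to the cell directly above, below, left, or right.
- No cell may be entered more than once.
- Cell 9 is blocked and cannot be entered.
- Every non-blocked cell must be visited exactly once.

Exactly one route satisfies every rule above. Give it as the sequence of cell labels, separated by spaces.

1 2 3 6 5 8 7 4

Need to visit all 8 open cells exactly once, starting at 1 and ending at 4.
Route from 1: 2× right (reaching 3), down to 6, left to 5, down to 8, left to 7, up to 4 — 7 moves in all.
Check: all 8 open cells covered.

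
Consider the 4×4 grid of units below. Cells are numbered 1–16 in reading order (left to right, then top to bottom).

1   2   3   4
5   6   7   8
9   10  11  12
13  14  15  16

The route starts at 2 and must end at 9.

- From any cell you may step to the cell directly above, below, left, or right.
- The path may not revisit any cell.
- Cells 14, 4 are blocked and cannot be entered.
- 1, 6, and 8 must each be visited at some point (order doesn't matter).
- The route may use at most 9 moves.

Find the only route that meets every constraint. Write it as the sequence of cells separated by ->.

Any route must reach 1, 6, and 8 and still end at 9 within 9 moves, so the order of the required stops is forced.
Route from 2: left 1 to 1, down 1 to 5, right 3 to 8, down 1 to 12, left 3 to 9 — 9 moves in all.
Check: all required cells visited; 9 ≤ 9 moves.

2 -> 1 -> 5 -> 6 -> 7 -> 8 -> 12 -> 11 -> 10 -> 9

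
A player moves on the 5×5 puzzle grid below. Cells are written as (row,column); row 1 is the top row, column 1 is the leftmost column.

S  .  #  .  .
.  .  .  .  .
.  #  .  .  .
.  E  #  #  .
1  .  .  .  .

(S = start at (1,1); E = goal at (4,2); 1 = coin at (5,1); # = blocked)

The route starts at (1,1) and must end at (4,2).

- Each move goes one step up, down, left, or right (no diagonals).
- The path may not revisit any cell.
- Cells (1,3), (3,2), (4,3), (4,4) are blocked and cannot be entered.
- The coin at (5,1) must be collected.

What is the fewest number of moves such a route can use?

6

Any route passes through (5,1) somewhere between (1,1) and (4,2). Summing Manhattan distances along the two legs ((1,1) → (5,1) → (4,2)) gives a lower bound of 4 + 2 = 6 moves.
A route of 6 moves achieves this: (1,1) → (2,1) → (3,1) → (4,1) → (5,1) → (5,2) → (4,2).
Since 6 matches the lower bound, it is optimal.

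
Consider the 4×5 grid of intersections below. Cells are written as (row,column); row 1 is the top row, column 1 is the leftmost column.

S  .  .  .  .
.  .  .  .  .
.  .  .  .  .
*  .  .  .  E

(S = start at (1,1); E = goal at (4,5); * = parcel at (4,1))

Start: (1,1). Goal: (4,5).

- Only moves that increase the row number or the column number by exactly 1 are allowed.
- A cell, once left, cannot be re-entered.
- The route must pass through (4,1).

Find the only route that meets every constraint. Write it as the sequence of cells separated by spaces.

(1,1) (2,1) (3,1) (4,1) (4,2) (4,3) (4,4) (4,5)

Moves only go right or down, so the column and row indices never decrease.
Route from (1,1): down 3 to (4,1), right 4 to (4,5) — 7 moves in all.
Check: all required cells visited.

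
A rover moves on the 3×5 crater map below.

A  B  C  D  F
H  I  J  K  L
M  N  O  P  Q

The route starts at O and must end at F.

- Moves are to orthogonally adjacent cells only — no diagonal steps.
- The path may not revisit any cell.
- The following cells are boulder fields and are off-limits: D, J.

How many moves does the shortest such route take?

The Manhattan distance from O to F is |3−1| + |3−5| = 4, so at least 4 moves are needed.
A route of 4 moves achieves this: O → P → K → L → F.
Since 4 matches the lower bound, it is optimal.

4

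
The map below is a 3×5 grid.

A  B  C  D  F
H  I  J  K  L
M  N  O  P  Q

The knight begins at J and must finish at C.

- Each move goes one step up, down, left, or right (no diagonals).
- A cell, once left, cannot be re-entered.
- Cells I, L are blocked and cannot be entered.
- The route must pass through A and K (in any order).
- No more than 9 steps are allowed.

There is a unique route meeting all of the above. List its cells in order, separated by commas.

The budget equals the shortest possible length, so every move has to be on a shortest route through the required cells.
Route from J: right to K, down to P, 3× left (reaching M), 2× up (reaching A), 2× right (reaching C) — 9 moves in all.
Check: all required cells visited; 9 ≤ 9 moves.

J, K, P, O, N, M, H, A, B, C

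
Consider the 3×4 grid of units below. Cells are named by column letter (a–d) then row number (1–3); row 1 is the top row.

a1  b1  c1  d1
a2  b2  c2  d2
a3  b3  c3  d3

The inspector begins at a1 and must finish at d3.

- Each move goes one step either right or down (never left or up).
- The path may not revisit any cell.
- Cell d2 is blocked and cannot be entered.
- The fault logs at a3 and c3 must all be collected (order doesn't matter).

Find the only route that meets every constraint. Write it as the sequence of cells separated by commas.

a1, a2, a3, b3, c3, d3

Moves only go right or down, so the column and row indices never decrease.
Route from a1: 2× down (reaching a3), 3× right (reaching d3) — 5 moves in all.
Check: all required cells visited.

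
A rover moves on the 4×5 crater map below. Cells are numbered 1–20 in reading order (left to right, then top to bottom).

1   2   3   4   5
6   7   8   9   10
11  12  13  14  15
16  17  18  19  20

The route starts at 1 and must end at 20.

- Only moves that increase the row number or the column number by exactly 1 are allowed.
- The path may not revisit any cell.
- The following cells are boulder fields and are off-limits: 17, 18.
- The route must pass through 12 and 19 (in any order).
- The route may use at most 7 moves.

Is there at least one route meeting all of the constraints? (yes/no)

yes

One route that works: 1 → 6 → 11 → 12 → 13 → 14 → 19 → 20.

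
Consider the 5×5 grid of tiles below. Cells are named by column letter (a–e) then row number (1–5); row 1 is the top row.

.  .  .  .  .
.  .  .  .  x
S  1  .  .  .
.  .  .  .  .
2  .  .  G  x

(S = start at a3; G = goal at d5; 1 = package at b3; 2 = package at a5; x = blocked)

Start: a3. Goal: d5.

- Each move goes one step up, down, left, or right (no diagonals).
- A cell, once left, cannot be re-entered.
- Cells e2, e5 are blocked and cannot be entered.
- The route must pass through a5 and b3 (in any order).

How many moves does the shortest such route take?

7

Any route passes through a5 and b3 in some order between a3 and d5. Summing Manhattan distances along each leg and taking the cheapest ordering (a3 → b3 → a5 → d5) gives a lower bound of 1 + 3 + 3 = 7 moves.
A route of 7 moves achieves this: a3 → b3 → b4 → a4 → a5 → b5 → c5 → d5.
Since 7 matches the lower bound, it is optimal.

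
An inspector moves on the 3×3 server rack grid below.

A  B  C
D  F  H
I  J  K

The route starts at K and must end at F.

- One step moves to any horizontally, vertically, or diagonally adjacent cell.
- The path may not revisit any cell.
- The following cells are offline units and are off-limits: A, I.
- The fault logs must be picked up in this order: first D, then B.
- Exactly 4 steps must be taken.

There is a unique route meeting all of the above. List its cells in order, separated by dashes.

K - J - D - B - F

The waypoints must appear in the order D, B, with no cell reused.
Route from K: left 1 to J, up-left 1 to D, up-right 1 to B, down 1 to F — 4 moves in all.
Check: order respected (D at step 2, B at step 3); 4 moves as required.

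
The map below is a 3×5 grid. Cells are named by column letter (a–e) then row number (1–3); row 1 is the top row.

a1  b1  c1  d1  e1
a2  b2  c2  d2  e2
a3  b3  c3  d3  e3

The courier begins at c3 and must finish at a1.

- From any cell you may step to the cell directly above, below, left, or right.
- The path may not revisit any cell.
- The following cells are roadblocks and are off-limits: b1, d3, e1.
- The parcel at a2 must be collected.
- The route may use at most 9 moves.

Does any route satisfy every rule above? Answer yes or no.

One route that works: c3 → c2 → b2 → a2 → a1.

yes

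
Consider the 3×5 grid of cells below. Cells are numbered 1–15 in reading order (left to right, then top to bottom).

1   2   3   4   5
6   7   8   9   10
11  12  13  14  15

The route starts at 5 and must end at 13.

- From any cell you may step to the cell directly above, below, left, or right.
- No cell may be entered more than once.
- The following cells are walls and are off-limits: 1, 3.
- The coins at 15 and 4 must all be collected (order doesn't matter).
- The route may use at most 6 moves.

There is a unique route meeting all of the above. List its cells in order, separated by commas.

5, 4, 9, 10, 15, 14, 13

The 6-move cap with required stops at 15, 4 leaves no slack for detours.
Route from 5: left to 4, down to 9, right to 10, down to 15, 2× left (reaching 13) — 6 moves in all.
Check: all required cells visited; 6 ≤ 6 moves.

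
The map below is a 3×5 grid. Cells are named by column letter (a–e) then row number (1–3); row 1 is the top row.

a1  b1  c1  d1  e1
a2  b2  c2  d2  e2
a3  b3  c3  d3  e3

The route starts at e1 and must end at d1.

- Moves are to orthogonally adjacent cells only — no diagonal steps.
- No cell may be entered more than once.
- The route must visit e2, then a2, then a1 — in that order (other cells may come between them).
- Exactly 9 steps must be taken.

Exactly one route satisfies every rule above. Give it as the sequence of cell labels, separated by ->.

The waypoints must appear in the order e2, a2, a1, with no cell reused.
Route from e1: down to e2, 4× left (reaching a2), up to a1, 3× right (reaching d1) — 9 moves in all.
Check: order respected (e2 at step 1, a2 at step 5, a1 at step 6); 9 moves as required.

e1 -> e2 -> d2 -> c2 -> b2 -> a2 -> a1 -> b1 -> c1 -> d1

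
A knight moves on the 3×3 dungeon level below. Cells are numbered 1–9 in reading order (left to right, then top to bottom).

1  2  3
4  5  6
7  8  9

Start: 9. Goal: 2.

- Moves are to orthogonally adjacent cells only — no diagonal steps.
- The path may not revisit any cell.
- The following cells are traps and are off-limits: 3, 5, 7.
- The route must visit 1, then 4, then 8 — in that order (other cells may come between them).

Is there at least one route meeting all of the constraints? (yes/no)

The blocked cells wall 1 off from 9 completely — no sequence of moves reaches it at all, so no route can satisfy the rules.

no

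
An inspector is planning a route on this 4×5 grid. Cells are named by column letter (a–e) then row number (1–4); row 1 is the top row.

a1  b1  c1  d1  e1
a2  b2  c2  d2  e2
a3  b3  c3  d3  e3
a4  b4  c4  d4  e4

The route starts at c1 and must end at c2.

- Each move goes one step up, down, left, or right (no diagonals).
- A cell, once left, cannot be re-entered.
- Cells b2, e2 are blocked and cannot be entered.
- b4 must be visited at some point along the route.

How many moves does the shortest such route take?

9

Any route passes through b4 somewhere between c1 and c2. Summing Manhattan distances along the two legs (c1 → b4 → c2) gives a lower bound of 4 + 3 = 7 moves.
The shortest route satisfying every rule uses 9 moves: c1 → b1 → a1 → a2 → a3 → a4 → b4 → b3 → c3 → c2.
The no-revisit rule (legs can't share cells) pushes the minimum above the 7-move bound; an exhaustive check rules out every length from 7 to 8, leaving 9 as the minimum.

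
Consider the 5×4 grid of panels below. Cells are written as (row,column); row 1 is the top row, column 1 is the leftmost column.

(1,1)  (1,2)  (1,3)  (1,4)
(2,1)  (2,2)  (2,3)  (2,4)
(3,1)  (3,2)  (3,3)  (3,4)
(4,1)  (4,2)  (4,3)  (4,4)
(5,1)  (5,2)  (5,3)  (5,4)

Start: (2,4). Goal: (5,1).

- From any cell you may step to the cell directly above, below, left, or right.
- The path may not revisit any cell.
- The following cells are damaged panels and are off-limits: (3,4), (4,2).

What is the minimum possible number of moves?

The Manhattan distance from (2,4) to (5,1) is |2−5| + |4−1| = 6, so at least 6 moves are needed.
A route of 6 moves achieves this: (2,4) → (2,3) → (3,3) → (4,3) → (5,3) → (5,2) → (5,1).
Since 6 matches the lower bound, it is optimal.

6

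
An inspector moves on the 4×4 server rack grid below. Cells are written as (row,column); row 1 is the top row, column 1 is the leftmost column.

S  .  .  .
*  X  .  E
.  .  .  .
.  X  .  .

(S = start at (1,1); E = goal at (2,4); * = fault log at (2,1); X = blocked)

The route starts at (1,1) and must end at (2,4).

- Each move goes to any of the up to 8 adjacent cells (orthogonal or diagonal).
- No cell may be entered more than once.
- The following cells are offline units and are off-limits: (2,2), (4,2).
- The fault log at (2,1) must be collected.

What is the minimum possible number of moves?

4

Any route passes through (2,1) somewhere between (1,1) and (2,4). Summing Chebyshev distances along the two legs ((1,1) → (2,1) → (2,4)) gives a lower bound of 1 + 3 = 4 moves.
A route of 4 moves achieves this: (1,1) → (2,1) → (1,2) → (1,3) → (2,4).
Since 4 matches the lower bound, it is optimal.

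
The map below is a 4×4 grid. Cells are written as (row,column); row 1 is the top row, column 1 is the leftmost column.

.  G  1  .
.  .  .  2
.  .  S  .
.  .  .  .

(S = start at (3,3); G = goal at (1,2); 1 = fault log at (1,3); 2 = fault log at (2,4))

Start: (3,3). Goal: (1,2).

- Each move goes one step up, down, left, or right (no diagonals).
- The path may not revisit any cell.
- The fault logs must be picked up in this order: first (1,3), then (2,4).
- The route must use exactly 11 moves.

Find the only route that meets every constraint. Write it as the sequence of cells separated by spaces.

(3,3) (2,3) (1,3) (1,4) (2,4) (3,4) (4,4) (4,3) (4,2) (3,2) (2,2) (1,2)

The waypoints must appear in the order (1,3), (2,4), with no cell reused.
Route from (3,3): 2× up (reaching (1,3)), right to (1,4), 3× down (reaching (4,4)), 2× left (reaching (4,2)), 3× up (reaching (1,2)) — 11 moves in all.
Check: order respected (1 at step 2, 2 at step 4); 11 moves as required.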